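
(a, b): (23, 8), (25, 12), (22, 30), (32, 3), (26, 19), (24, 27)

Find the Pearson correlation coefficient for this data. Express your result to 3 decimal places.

n = 6, Σa = 152, Σb = 99, Σa² = 3914, Σb² = 2207, Σab = 2382
nΣab − ΣaΣb = 14292 − 15048 = -756
nΣa² − (Σa)² = 23484 − 23104 = 380; nΣb² − (Σb)² = 13242 − 9801 = 3441
r = -756 / √(380 × 3441) = -756 / 1143.4946 ≈ -0.661

-0.661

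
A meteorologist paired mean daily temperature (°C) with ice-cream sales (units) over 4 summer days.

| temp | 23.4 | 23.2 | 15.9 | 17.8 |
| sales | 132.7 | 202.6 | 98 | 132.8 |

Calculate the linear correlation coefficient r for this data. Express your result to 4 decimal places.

0.7248

n = 4, Σx = 80.3, Σy = 566.1, Σx² = 1655.45, Σy² = 85895.89, Σxy = 11727.54
nΣxy − ΣxΣy = 46910.16 − 45457.83 = 1452.33
nΣx² − (Σx)² = 6621.8 − 6448.09 = 173.71; nΣy² − (Σy)² = 343583.56 − 320469.21 = 23114.35
r = 1452.33 / √(173.71 × 23114.35) = 1452.33 / 2003.7948 ≈ 0.7248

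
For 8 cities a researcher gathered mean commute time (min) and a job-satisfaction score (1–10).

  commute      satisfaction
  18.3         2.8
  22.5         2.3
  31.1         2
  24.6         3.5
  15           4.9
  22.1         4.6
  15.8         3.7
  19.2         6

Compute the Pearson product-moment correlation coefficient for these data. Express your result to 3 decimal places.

n = 8, Σx = 168.6, Σy = 29.8, Σx² = 3745.2, Σy² = 124.24, Σxy = 600.11
nΣxy − ΣxΣy = 4800.88 − 5024.28 = -223.4
nΣx² − (Σx)² = 29961.6 − 28425.96 = 1535.64; nΣy² − (Σy)² = 993.92 − 888.04 = 105.88
r = -223.4 / √(1535.64 × 105.88) = -223.4 / 403.2289 ≈ -0.554

-0.554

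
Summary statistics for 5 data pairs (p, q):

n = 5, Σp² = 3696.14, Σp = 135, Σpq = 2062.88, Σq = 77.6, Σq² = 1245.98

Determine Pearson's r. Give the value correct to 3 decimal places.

-0.700

r = (nΣpq − ΣpΣq) / √[(nΣp² − (Σp)²)(nΣq² − (Σq)²)]
Numerator: 5×2062.88 − 135×77.6 = -161.6
Denominator: √[(18480.7 − 18225)(6229.9 − 6021.76)] = √[255.7 × 208.14] = 230.6976
r = -161.6 / 230.6976 ≈ -0.700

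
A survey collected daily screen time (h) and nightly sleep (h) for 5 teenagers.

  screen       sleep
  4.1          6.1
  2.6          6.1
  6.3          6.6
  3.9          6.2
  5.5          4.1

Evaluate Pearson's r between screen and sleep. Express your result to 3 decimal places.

-0.209

n = 5, Σx = 22.4, Σy = 29.1, Σx² = 108.72, Σy² = 173.23, Σxy = 129.18
nΣxy − ΣxΣy = 645.9 − 651.84 = -5.94
nΣx² − (Σx)² = 543.6 − 501.76 = 41.84; nΣy² − (Σy)² = 866.15 − 846.81 = 19.34
r = -5.94 / √(41.84 × 19.34) = -5.94 / 28.4462 ≈ -0.209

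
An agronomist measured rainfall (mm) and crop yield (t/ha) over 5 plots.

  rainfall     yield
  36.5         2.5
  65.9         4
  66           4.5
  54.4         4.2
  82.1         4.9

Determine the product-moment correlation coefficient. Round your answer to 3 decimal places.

0.922

n = 5, Σx = 304.9, Σy = 20.1, Σx² = 19730.83, Σy² = 84.15, Σxy = 1282.62
nΣxy − ΣxΣy = 6413.1 − 6128.49 = 284.61
nΣx² − (Σx)² = 98654.15 − 92964.01 = 5690.14; nΣy² − (Σy)² = 420.75 − 404.01 = 16.74
r = 284.61 / √(5690.14 × 16.74) = 284.61 / 308.6308 ≈ 0.922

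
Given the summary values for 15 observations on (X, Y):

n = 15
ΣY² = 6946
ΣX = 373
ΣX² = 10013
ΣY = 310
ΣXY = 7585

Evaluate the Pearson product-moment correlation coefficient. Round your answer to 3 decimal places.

-0.196

r = (nΣXY − ΣXΣY) / √[(nΣX² − (ΣX)²)(nΣY² − (ΣY)²)]
Numerator: 15×7585 − 373×310 = -1855
Denominator: √[(150195 − 139129)(104190 − 96100)] = √[11066 × 8090] = 9461.7091
r = -1855 / 9461.7091 ≈ -0.196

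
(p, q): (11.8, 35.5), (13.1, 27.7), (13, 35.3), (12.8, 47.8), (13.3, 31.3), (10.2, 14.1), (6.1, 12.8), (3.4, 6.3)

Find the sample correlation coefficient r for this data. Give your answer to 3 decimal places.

0.833

n = 8, Σp = 83.7, Σq = 210.8, Σp² = 973.39, Σq² = 6940.5, Σpq = 2512.12
nΣpq − ΣpΣq = 20096.96 − 17643.96 = 2453
nΣp² − (Σp)² = 7787.12 − 7005.69 = 781.43; nΣq² − (Σq)² = 55524 − 44436.64 = 11087.36
r = 2453 / √(781.43 × 11087.36) = 2453 / 2943.4666 ≈ 0.833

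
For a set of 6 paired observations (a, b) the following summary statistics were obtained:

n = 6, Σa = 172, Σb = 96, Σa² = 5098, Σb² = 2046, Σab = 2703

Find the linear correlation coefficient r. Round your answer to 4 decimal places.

-0.1677

r = (nΣab − ΣaΣb) / √[(nΣa² − (Σa)²)(nΣb² − (Σb)²)]
Numerator: 6×2703 − 172×96 = -294
Denominator: √[(30588 − 29584)(12276 − 9216)] = √[1004 × 3060] = 1752.7806
r = -294 / 1752.7806 ≈ -0.1677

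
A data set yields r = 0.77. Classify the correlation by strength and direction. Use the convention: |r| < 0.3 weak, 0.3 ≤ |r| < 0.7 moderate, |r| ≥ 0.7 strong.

strong positive

r = 0.77 > 0 so the relationship is positive.
|r| = 0.77, which falls in the strong range.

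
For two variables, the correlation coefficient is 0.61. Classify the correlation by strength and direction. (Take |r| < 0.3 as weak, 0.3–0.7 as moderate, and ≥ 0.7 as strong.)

moderate positive

r = 0.61 > 0 so the relationship is positive.
|r| = 0.61, which falls in the moderate range.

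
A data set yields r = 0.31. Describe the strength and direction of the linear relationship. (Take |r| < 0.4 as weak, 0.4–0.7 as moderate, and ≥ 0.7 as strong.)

weak positive

r = 0.31 > 0 so the relationship is positive.
|r| = 0.31, which falls in the weak range.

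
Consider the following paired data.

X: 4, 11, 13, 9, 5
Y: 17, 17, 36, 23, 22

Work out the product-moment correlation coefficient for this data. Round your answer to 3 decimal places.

0.618

n = 5, ΣX = 42, ΣY = 115, ΣX² = 412, ΣY² = 2887, ΣXY = 1040
nΣXY − ΣXΣY = 5200 − 4830 = 370
nΣX² − (ΣX)² = 2060 − 1764 = 296; nΣY² − (ΣY)² = 14435 − 13225 = 1210
r = 370 / √(296 × 1210) = 370 / 598.4647 ≈ 0.618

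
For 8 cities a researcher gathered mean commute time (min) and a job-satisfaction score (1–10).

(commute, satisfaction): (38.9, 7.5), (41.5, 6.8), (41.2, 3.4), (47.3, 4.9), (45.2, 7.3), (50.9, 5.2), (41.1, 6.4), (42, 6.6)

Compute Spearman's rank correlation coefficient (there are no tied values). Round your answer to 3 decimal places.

-0.333

Rank commute: 1, 4, 3, 7, 6, 8, 2, 5
Rank satisfaction: 8, 6, 1, 2, 7, 3, 4, 5
d = rank(commute) − rank(satisfaction): -7, -2, 2, 5, -1, 5, -2, 0; Σd² = 112
ρ = 1 − 6Σd² / [n(n²−1)] = 1 − 6×112 / (8×63) = 1 − 672/504 ≈ -0.333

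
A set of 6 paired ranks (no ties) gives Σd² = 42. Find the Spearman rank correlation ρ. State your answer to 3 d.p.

ρ = 1 − 6Σd² / [n(n²−1)] = 1 − 6×42 / (6×35)
  = 1 − 252/210 = 1 − 1.2000 ≈ -0.200

-0.200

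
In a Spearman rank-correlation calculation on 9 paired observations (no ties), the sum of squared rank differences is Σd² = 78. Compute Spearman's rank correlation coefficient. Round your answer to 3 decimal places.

ρ = 1 − 6Σd² / [n(n²−1)] = 1 − 6×78 / (9×80)
  = 1 − 468/720 = 1 − 0.6500 ≈ 0.350

0.350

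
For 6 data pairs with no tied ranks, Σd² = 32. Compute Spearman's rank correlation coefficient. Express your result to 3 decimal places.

0.086

ρ = 1 − 6Σd² / [n(n²−1)] = 1 − 6×32 / (6×35)
  = 1 − 192/210 = 1 − 0.9143 ≈ 0.086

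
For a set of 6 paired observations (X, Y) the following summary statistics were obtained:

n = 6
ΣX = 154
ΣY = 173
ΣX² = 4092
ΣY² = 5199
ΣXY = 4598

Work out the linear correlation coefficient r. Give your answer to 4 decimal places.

0.9199

r = (nΣXY − ΣXΣY) / √[(nΣX² − (ΣX)²)(nΣY² − (ΣY)²)]
Numerator: 6×4598 − 154×173 = 946
Denominator: √[(24552 − 23716)(31194 − 29929)] = √[836 × 1265] = 1028.3676
r = 946 / 1028.3676 ≈ 0.9199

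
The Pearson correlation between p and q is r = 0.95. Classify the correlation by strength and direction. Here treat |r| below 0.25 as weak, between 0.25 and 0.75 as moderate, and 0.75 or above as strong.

strong positive

r = 0.95 > 0 so the relationship is positive.
|r| = 0.95, which falls in the strong range.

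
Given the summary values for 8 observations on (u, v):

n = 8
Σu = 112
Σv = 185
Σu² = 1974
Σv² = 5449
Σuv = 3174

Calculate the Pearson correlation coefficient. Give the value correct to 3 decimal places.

r = (nΣuv − ΣuΣv) / √[(nΣu² − (Σu)²)(nΣv² − (Σv)²)]
Numerator: 8×3174 − 112×185 = 4672
Denominator: √[(15792 − 12544)(43592 − 34225)] = √[3248 × 9367] = 5515.7970
r = 4672 / 5515.7970 ≈ 0.847

0.847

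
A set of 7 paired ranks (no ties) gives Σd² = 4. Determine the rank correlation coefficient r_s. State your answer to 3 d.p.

0.929

ρ = 1 − 6Σd² / [n(n²−1)] = 1 − 6×4 / (7×48)
  = 1 − 24/336 = 1 − 0.0714 ≈ 0.929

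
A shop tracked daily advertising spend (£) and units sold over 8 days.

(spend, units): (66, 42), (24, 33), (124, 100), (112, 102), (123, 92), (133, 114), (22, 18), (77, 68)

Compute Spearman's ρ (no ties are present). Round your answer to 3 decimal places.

Rank spend: 3, 2, 7, 5, 6, 8, 1, 4
Rank units: 3, 2, 6, 7, 5, 8, 1, 4
d = rank(spend) − rank(units): 0, 0, 1, -2, 1, 0, 0, 0; Σd² = 6
ρ = 1 − 6Σd² / [n(n²−1)] = 1 − 6×6 / (8×63) = 1 − 36/504 ≈ 0.929

0.929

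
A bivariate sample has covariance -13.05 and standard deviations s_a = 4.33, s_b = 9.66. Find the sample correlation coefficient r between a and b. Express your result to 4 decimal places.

-0.3120

r = Cov(a,b) / (s_a · s_b) = -13.05 / (4.33 × 9.66)
  = -13.05 / 41.8278 ≈ -0.3120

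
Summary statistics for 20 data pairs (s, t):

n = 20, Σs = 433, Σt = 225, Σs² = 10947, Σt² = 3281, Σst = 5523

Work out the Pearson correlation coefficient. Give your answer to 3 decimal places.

0.600

r = (nΣst − ΣsΣt) / √[(nΣs² − (Σs)²)(nΣt² − (Σt)²)]
Numerator: 20×5523 − 433×225 = 13035
Denominator: √[(218940 − 187489)(65620 − 50625)] = √[31451 × 14995] = 21716.5316
r = 13035 / 21716.5316 ≈ 0.600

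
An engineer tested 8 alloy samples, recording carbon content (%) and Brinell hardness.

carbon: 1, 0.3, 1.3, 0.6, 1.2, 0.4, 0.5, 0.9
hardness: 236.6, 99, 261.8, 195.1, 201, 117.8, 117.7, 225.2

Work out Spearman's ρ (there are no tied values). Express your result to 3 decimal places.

0.905

Rank carbon: 6, 1, 8, 4, 7, 2, 3, 5
Rank hardness: 7, 1, 8, 4, 5, 3, 2, 6
d = rank(carbon) − rank(hardness): -1, 0, 0, 0, 2, -1, 1, -1; Σd² = 8
ρ = 1 − 6Σd² / [n(n²−1)] = 1 − 6×8 / (8×63) = 1 − 48/504 ≈ 0.905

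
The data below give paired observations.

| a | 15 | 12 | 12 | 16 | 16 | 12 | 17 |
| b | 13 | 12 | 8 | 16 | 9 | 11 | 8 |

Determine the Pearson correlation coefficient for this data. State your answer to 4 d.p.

n = 7, Σa = 100, Σb = 77, Σa² = 1458, Σb² = 899, Σab = 1103
nΣab − ΣaΣb = 7721 − 7700 = 21
nΣa² − (Σa)² = 10206 − 10000 = 206; nΣb² − (Σb)² = 6293 − 5929 = 364
r = 21 / √(206 × 364) = 21 / 273.8321 ≈ 0.0767

0.0767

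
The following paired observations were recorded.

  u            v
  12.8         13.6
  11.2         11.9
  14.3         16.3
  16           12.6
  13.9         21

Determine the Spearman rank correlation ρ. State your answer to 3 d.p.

Rank u: 2, 1, 4, 5, 3
Rank v: 3, 1, 4, 2, 5
d = rank(u) − rank(v): -1, 0, 0, 3, -2; Σd² = 14
ρ = 1 − 6Σd² / [n(n²−1)] = 1 − 6×14 / (5×24) = 1 − 84/120 ≈ 0.300

0.300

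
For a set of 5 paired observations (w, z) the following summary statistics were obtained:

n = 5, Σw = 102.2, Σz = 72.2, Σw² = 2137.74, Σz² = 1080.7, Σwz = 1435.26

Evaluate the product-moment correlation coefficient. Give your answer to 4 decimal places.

-0.9393

r = (nΣwz − ΣwΣz) / √[(nΣw² − (Σw)²)(nΣz² − (Σz)²)]
Numerator: 5×1435.26 − 102.2×72.2 = -202.54
Denominator: √[(10688.7 − 10444.84)(5403.5 − 5212.84)] = √[243.86 × 190.66] = 215.6255
r = -202.54 / 215.6255 ≈ -0.9393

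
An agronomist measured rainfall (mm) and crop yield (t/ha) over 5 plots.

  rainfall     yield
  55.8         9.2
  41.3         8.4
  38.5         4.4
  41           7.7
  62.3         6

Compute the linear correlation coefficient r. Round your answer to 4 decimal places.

0.1639

n = 5, Σx = 238.9, Σy = 35.7, Σx² = 11863.87, Σy² = 269.85, Σxy = 1719.18
nΣxy − ΣxΣy = 8595.9 − 8528.73 = 67.17
nΣx² − (Σx)² = 59319.35 − 57073.21 = 2246.14; nΣy² − (Σy)² = 1349.25 − 1274.49 = 74.76
r = 67.17 / √(2246.14 × 74.76) = 67.17 / 409.7822 ≈ 0.1639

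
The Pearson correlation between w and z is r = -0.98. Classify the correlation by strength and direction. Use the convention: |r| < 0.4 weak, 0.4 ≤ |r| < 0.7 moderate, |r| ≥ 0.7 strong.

r = -0.98 < 0 so the relationship is negative.
|r| = 0.98, which falls in the strong range.

strong negative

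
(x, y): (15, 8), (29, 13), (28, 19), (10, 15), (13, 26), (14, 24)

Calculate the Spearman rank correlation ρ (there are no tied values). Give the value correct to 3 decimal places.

Rank x: 4, 6, 5, 1, 2, 3
Rank y: 1, 2, 4, 3, 6, 5
d = rank(x) − rank(y): 3, 4, 1, -2, -4, -2; Σd² = 50
ρ = 1 − 6Σd² / [n(n²−1)] = 1 − 6×50 / (6×35) = 1 − 300/210 ≈ -0.429

-0.429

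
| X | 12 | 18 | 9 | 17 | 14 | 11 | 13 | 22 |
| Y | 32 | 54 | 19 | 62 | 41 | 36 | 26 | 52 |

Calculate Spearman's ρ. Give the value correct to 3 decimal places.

Rank X: 3, 7, 1, 6, 5, 2, 4, 8
Rank Y: 3, 7, 1, 8, 5, 4, 2, 6
d = rank(X) − rank(Y): 0, 0, 0, -2, 0, -2, 2, 2; Σd² = 16
ρ = 1 − 6Σd² / [n(n²−1)] = 1 − 6×16 / (8×63) = 1 − 96/504 ≈ 0.810

0.810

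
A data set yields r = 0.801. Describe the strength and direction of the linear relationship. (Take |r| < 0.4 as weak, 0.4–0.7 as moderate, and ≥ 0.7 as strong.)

r = 0.801 > 0 so the relationship is positive.
|r| = 0.801, which falls in the strong range.

strong positive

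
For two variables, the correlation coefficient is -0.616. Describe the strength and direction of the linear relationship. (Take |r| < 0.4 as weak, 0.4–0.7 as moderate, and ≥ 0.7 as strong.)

r = -0.616 < 0 so the relationship is negative.
|r| = 0.616, which falls in the moderate range.

moderate negative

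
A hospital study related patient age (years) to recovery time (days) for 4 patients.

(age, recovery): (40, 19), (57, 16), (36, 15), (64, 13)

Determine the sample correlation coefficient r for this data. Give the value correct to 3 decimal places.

-0.585

n = 4, Σx = 197, Σy = 63, Σx² = 10241, Σy² = 1011, Σxy = 3044
nΣxy − ΣxΣy = 12176 − 12411 = -235
nΣx² − (Σx)² = 40964 − 38809 = 2155; nΣy² − (Σy)² = 4044 − 3969 = 75
r = -235 / √(2155 × 75) = -235 / 402.0261 ≈ -0.585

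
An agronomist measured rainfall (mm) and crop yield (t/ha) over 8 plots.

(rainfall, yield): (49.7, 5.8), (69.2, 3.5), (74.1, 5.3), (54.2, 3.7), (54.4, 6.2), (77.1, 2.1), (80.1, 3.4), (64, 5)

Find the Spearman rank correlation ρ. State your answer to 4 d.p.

Rank rainfall: 1, 5, 6, 2, 3, 7, 8, 4
Rank yield: 7, 3, 6, 4, 8, 1, 2, 5
d = rank(rainfall) − rank(yield): -6, 2, 0, -2, -5, 6, 6, -1; Σd² = 142
ρ = 1 − 6Σd² / [n(n²−1)] = 1 − 6×142 / (8×63) = 1 − 852/504 ≈ -0.6905

-0.6905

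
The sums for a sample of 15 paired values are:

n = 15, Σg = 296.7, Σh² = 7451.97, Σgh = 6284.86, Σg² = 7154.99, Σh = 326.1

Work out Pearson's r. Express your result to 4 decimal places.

r = (nΣgh − ΣgΣh) / √[(nΣg² − (Σg)²)(nΣh² − (Σh)²)]
Numerator: 15×6284.86 − 296.7×326.1 = -2480.97
Denominator: √[(107324.85 − 88030.89)(111779.55 − 106341.21)] = √[19293.96 × 5438.34] = 10243.3937
r = -2480.97 / 10243.3937 ≈ -0.2422

-0.2422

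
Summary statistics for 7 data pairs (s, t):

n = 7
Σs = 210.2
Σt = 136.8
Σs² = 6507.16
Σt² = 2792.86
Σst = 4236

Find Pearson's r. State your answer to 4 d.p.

0.8391

r = (nΣst − ΣsΣt) / √[(nΣs² − (Σs)²)(nΣt² − (Σt)²)]
Numerator: 7×4236 − 210.2×136.8 = 896.64
Denominator: √[(45550.12 − 44184.04)(19550.02 − 18714.24)] = √[1366.08 × 835.78] = 1068.5234
r = 896.64 / 1068.5234 ≈ 0.8391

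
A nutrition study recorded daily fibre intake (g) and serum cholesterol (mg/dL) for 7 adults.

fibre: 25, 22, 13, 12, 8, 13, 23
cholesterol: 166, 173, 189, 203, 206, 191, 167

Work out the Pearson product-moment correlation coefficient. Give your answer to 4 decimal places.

n = 7, Σx = 116, Σy = 1295, Σx² = 2184, Σy² = 241221, Σxy = 20821
nΣxy − ΣxΣy = 145747 − 150220 = -4473
nΣx² − (Σx)² = 15288 − 13456 = 1832; nΣy² − (Σy)² = 1688547 − 1677025 = 11522
r = -4473 / √(1832 × 11522) = -4473 / 4594.3774 ≈ -0.9736

-0.9736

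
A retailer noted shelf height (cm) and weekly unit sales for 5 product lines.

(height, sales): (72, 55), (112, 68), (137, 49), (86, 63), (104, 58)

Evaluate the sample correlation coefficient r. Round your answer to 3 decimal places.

-0.282

n = 5, Σx = 511, Σy = 293, Σx² = 54709, Σy² = 17383, Σxy = 29739
nΣxy − ΣxΣy = 148695 − 149723 = -1028
nΣx² − (Σx)² = 273545 − 261121 = 12424; nΣy² − (Σy)² = 86915 − 85849 = 1066
r = -1028 / √(12424 × 1066) = -1028 / 3639.2285 ≈ -0.282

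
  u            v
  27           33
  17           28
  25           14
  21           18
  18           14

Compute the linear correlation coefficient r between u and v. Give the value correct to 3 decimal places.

n = 5, Σu = 108, Σv = 107, Σu² = 2408, Σv² = 2589, Σuv = 2347
nΣuv − ΣuΣv = 11735 − 11556 = 179
nΣu² − (Σu)² = 12040 − 11664 = 376; nΣv² − (Σv)² = 12945 − 11449 = 1496
r = 179 / √(376 × 1496) = 179 / 749.9973 ≈ 0.239

0.239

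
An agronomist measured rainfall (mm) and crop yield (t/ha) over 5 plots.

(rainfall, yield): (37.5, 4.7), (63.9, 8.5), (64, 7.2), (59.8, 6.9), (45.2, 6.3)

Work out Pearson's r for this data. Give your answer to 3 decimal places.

n = 5, Σx = 270.4, Σy = 33.6, Σx² = 15204.54, Σy² = 233.48, Σxy = 1877.58
nΣxy − ΣxΣy = 9387.9 − 9085.44 = 302.46
nΣx² − (Σx)² = 76022.7 − 73116.16 = 2906.54; nΣy² − (Σy)² = 1167.4 − 1128.96 = 38.44
r = 302.46 / √(2906.54 × 38.44) = 302.46 / 334.2565 ≈ 0.905

0.905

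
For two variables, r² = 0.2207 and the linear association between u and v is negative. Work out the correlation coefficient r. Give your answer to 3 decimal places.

-0.470

|r| = √0.2207 = 0.470
The association is negative, so r = −0.470.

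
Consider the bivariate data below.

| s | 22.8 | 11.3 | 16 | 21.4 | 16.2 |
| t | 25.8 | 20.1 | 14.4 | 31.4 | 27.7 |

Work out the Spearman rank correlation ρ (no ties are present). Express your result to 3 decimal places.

0.600

Rank s: 5, 1, 2, 4, 3
Rank t: 3, 2, 1, 5, 4
d = rank(s) − rank(t): 2, -1, 1, -1, -1; Σd² = 8
ρ = 1 − 6Σd² / [n(n²−1)] = 1 − 6×8 / (5×24) = 1 − 48/120 ≈ 0.600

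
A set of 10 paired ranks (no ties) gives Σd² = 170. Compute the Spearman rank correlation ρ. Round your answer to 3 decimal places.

-0.030

ρ = 1 − 6Σd² / [n(n²−1)] = 1 − 6×170 / (10×99)
  = 1 − 1020/990 = 1 − 1.0303 ≈ -0.030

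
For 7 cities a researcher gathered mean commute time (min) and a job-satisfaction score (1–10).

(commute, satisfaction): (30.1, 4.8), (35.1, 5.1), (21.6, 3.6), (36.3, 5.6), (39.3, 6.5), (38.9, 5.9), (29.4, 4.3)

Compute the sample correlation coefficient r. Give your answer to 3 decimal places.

0.961

n = 7, Σx = 230.7, Σy = 35.8, Σx² = 7844.33, Σy² = 188.92, Σxy = 1215.91
nΣxy − ΣxΣy = 8511.37 − 8259.06 = 252.31
nΣx² − (Σx)² = 54910.31 − 53222.49 = 1687.82; nΣy² − (Σy)² = 1322.44 − 1281.64 = 40.8
r = 252.31 / √(1687.82 × 40.8) = 252.31 / 262.4177 ≈ 0.961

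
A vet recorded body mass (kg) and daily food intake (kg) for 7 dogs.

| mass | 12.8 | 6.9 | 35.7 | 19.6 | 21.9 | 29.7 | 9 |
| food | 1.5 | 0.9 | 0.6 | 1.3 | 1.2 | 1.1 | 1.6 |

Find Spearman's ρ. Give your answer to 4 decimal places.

Rank mass: 3, 1, 7, 4, 5, 6, 2
Rank food: 6, 2, 1, 5, 4, 3, 7
d = rank(mass) − rank(food): -3, -1, 6, -1, 1, 3, -5; Σd² = 82
ρ = 1 − 6Σd² / [n(n²−1)] = 1 − 6×82 / (7×48) = 1 − 492/336 ≈ -0.4643

-0.4643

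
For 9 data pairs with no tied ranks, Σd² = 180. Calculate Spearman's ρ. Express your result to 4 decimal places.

ρ = 1 − 6Σd² / [n(n²−1)] = 1 − 6×180 / (9×80)
  = 1 − 1080/720 = 1 − 1.50000 ≈ -0.5000

-0.5000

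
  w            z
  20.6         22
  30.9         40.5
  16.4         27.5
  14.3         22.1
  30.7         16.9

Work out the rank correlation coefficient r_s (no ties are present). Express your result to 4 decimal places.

Rank w: 3, 5, 2, 1, 4
Rank z: 2, 5, 4, 3, 1
d = rank(w) − rank(z): 1, 0, -2, -2, 3; Σd² = 18
ρ = 1 − 6Σd² / [n(n²−1)] = 1 − 6×18 / (5×24) = 1 − 108/120 ≈ 0.1000

0.1000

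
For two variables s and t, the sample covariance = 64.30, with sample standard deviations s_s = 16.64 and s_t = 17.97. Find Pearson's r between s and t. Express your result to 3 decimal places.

r = Cov(s,t) / (s_s · s_t) = 64.30 / (16.64 × 17.97)
  = 64.30 / 299.0208 ≈ 0.215

0.215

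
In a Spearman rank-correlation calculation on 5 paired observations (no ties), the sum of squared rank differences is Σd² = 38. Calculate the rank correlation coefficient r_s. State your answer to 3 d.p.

-0.900

ρ = 1 − 6Σd² / [n(n²−1)] = 1 − 6×38 / (5×24)
  = 1 − 228/120 = 1 − 1.9000 ≈ -0.900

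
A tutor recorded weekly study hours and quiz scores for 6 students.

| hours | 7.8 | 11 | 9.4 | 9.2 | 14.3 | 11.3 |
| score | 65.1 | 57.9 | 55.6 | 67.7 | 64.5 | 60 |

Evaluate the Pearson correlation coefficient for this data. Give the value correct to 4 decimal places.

-0.0546

n = 6, Σx = 63, Σy = 370.8, Σx² = 687.02, Σy² = 23025.32, Σxy = 3890.51
nΣxy − ΣxΣy = 23343.06 − 23360.4 = -17.34
nΣx² − (Σx)² = 4122.12 − 3969 = 153.12; nΣy² − (Σy)² = 138151.92 − 137492.64 = 659.28
r = -17.34 / √(153.12 × 659.28) = -17.34 / 317.7247 ≈ -0.0546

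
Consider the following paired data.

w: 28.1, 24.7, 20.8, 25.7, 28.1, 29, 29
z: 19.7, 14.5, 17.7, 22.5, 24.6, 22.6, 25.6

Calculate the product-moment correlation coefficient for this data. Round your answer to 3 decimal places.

n = 7, Σw = 185.4, Σz = 147.2, Σw² = 4964.44, Σz² = 3189.16, Σwz = 3947.19
nΣwz − ΣwΣz = 27630.33 − 27290.88 = 339.45
nΣw² − (Σw)² = 34751.08 − 34373.16 = 377.92; nΣz² − (Σz)² = 22324.12 − 21667.84 = 656.28
r = 339.45 / √(377.92 × 656.28) = 339.45 / 498.0174 ≈ 0.682

0.682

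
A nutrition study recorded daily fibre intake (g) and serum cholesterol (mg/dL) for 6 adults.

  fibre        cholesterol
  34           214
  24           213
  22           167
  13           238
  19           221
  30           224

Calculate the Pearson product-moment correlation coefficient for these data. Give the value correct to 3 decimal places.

-0.161

n = 6, Σx = 142, Σy = 1277, Σx² = 3646, Σy² = 274715, Σxy = 30075
nΣxy − ΣxΣy = 180450 − 181334 = -884
nΣx² − (Σx)² = 21876 − 20164 = 1712; nΣy² − (Σy)² = 1648290 − 1630729 = 17561
r = -884 / √(1712 × 17561) = -884 / 5483.1042 ≈ -0.161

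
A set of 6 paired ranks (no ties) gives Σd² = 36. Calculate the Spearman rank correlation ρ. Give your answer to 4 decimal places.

-0.0286

ρ = 1 − 6Σd² / [n(n²−1)] = 1 − 6×36 / (6×35)
  = 1 − 216/210 = 1 − 1.02857 ≈ -0.0286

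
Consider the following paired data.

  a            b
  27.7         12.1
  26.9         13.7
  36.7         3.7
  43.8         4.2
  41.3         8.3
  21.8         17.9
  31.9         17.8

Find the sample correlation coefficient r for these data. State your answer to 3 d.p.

-0.804

n = 7, Σa = 230.1, Σb = 77.7, Σa² = 7954.77, Σb² = 1071.57, Σab = 2324.28
nΣab − ΣaΣb = 16269.96 − 17878.77 = -1608.81
nΣa² − (Σa)² = 55683.39 − 52946.01 = 2737.38; nΣb² − (Σb)² = 7500.99 − 6037.29 = 1463.7
r = -1608.81 / √(2737.38 × 1463.7) = -1608.81 / 2001.6751 ≈ -0.804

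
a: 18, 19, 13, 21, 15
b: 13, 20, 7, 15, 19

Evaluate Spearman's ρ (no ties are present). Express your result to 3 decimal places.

0.500

Rank a: 3, 4, 1, 5, 2
Rank b: 2, 5, 1, 3, 4
d = rank(a) − rank(b): 1, -1, 0, 2, -2; Σd² = 10
ρ = 1 − 6Σd² / [n(n²−1)] = 1 − 6×10 / (5×24) = 1 − 60/120 ≈ 0.500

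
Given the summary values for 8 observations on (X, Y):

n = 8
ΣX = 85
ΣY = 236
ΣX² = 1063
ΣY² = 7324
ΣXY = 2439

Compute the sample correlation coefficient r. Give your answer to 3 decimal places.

r = (nΣXY − ΣXΣY) / √[(nΣX² − (ΣX)²)(nΣY² − (ΣY)²)]
Numerator: 8×2439 − 85×236 = -548
Denominator: √[(8504 − 7225)(58592 − 55696)] = √[1279 × 2896] = 1924.5737
r = -548 / 1924.5737 ≈ -0.285

-0.285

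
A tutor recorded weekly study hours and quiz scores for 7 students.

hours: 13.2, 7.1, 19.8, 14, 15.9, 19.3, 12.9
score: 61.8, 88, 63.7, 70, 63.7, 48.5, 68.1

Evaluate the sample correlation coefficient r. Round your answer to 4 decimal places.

n = 7, Σx = 102.2, Σy = 463.8, Σx² = 1604.4, Σy² = 31568.48, Σxy = 6509.19
nΣxy − ΣxΣy = 45564.33 − 47400.36 = -1836.03
nΣx² − (Σx)² = 11230.8 − 10444.84 = 785.96; nΣy² − (Σy)² = 220979.36 − 215110.44 = 5868.92
r = -1836.03 / √(785.96 × 5868.92) = -1836.03 / 2147.7282 ≈ -0.8549

-0.8549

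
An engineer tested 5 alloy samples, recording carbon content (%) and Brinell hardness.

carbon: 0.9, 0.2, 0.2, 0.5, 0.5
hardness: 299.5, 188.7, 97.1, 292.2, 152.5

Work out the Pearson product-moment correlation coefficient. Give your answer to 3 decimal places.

0.740

n = 5, Σx = 2.3, Σy = 1030, Σx² = 1.39, Σy² = 243373.44, Σxy = 549.06
nΣxy − ΣxΣy = 2745.3 − 2369 = 376.3
nΣx² − (Σx)² = 6.95 − 5.29 = 1.66; nΣy² − (Σy)² = 1216867.2 − 1060900 = 155967.2
r = 376.3 / √(1.66 × 155967.2) = 376.3 / 508.8276 ≈ 0.740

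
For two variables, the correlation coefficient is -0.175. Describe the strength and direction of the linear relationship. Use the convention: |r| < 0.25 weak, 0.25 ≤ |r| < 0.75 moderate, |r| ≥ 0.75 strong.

r = -0.175 < 0 so the relationship is negative.
|r| = 0.175, which falls in the weak range.

weak negative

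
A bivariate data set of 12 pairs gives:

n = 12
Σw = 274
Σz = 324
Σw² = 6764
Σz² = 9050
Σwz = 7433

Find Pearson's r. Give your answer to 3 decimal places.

0.089

r = (nΣwz − ΣwΣz) / √[(nΣw² − (Σw)²)(nΣz² − (Σz)²)]
Numerator: 12×7433 − 274×324 = 420
Denominator: √[(81168 − 75076)(108600 − 104976)] = √[6092 × 3624] = 4698.6602
r = 420 / 4698.6602 ≈ 0.089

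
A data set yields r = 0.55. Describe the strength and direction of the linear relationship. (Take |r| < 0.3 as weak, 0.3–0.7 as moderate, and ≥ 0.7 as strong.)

moderate positive

r = 0.55 > 0 so the relationship is positive.
|r| = 0.55, which falls in the moderate range.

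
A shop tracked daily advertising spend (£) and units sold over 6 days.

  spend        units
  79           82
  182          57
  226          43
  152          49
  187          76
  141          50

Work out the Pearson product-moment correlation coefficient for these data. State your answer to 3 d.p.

-0.568

n = 6, Σx = 967, Σy = 357, Σx² = 168395, Σy² = 22499, Σxy = 55280
nΣxy − ΣxΣy = 331680 − 345219 = -13539
nΣx² − (Σx)² = 1010370 − 935089 = 75281; nΣy² − (Σy)² = 134994 − 127449 = 7545
r = -13539 / √(75281 × 7545) = -13539 / 23832.6487 ≈ -0.568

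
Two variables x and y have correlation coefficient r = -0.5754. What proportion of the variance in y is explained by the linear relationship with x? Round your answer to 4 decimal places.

r² = (-0.5754)² = 0.3311

0.3311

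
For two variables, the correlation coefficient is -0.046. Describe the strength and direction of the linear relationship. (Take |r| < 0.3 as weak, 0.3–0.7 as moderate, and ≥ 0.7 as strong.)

r = -0.046 < 0 so the relationship is negative.
|r| = 0.046, which falls in the weak range.

weak negative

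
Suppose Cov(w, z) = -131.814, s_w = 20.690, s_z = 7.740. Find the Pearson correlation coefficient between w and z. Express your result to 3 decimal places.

-0.823

r = Cov(w,z) / (s_w · s_z) = -131.814 / (20.690 × 7.740)
  = -131.814 / 160.1406 ≈ -0.823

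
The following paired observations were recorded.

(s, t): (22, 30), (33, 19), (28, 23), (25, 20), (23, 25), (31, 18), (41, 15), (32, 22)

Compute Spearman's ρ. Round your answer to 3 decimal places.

-0.833

Rank s: 1, 7, 4, 3, 2, 5, 8, 6
Rank t: 8, 3, 6, 4, 7, 2, 1, 5
d = rank(s) − rank(t): -7, 4, -2, -1, -5, 3, 7, 1; Σd² = 154
ρ = 1 − 6Σd² / [n(n²−1)] = 1 − 6×154 / (8×63) = 1 − 924/504 ≈ -0.833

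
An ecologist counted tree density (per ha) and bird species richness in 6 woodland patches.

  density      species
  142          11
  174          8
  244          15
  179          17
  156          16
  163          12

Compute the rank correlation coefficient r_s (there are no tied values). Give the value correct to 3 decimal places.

Rank density: 1, 4, 6, 5, 2, 3
Rank species: 2, 1, 4, 6, 5, 3
d = rank(density) − rank(species): -1, 3, 2, -1, -3, 0; Σd² = 24
ρ = 1 − 6Σd² / [n(n²−1)] = 1 − 6×24 / (6×35) = 1 − 144/210 ≈ 0.314

0.314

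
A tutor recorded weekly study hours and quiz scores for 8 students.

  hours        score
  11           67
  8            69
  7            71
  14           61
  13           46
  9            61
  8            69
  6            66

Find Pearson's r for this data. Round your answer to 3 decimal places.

-0.678

n = 8, Σx = 76, Σy = 510, Σx² = 780, Σy² = 32966, Σxy = 4735
nΣxy − ΣxΣy = 37880 − 38760 = -880
nΣx² − (Σx)² = 6240 − 5776 = 464; nΣy² − (Σy)² = 263728 − 260100 = 3628
r = -880 / √(464 × 3628) = -880 / 1297.4560 ≈ -0.678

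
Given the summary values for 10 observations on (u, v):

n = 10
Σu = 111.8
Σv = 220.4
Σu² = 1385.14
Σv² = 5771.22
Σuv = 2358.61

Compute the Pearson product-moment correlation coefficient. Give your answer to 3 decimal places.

-0.300

r = (nΣuv − ΣuΣv) / √[(nΣu² − (Σu)²)(nΣv² − (Σv)²)]
Numerator: 10×2358.61 − 111.8×220.4 = -1054.62
Denominator: √[(13851.4 − 12499.24)(57712.2 − 48576.16)] = √[1352.16 × 9136.04] = 3514.7387
r = -1054.62 / 3514.7387 ≈ -0.300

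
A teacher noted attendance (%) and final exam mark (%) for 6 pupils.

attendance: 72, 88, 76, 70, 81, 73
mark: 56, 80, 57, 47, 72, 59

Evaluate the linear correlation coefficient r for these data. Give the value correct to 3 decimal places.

n = 6, Σx = 460, Σy = 371, Σx² = 35494, Σy² = 23659, Σxy = 28833
nΣxy − ΣxΣy = 172998 − 170660 = 2338
nΣx² − (Σx)² = 212964 − 211600 = 1364; nΣy² − (Σy)² = 141954 − 137641 = 4313
r = 2338 / √(1364 × 4313) = 2338 / 2425.4756 ≈ 0.964

0.964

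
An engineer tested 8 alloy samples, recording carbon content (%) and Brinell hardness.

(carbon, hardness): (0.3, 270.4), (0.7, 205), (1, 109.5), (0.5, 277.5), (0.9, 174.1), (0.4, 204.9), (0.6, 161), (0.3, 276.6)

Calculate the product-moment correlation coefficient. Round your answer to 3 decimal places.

-0.838

n = 8, Σx = 4.7, Σy = 1679, Σx² = 3.25, Σy² = 378861.04, Σxy = 891.1
nΣxy − ΣxΣy = 7128.8 − 7891.3 = -762.5
nΣx² − (Σx)² = 26 − 22.09 = 3.91; nΣy² − (Σy)² = 3030888.32 − 2819041 = 211847.32
r = -762.5 / √(3.91 × 211847.32) = -762.5 / 910.1225 ≈ -0.838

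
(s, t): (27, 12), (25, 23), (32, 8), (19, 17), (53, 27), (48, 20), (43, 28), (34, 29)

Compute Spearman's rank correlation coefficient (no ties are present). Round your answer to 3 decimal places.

0.452

Rank s: 3, 2, 4, 1, 8, 7, 6, 5
Rank t: 2, 5, 1, 3, 6, 4, 7, 8
d = rank(s) − rank(t): 1, -3, 3, -2, 2, 3, -1, -3; Σd² = 46
ρ = 1 − 6Σd² / [n(n²−1)] = 1 − 6×46 / (8×63) = 1 − 276/504 ≈ 0.452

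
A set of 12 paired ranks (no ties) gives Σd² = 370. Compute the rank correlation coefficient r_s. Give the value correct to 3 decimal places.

ρ = 1 − 6Σd² / [n(n²−1)] = 1 − 6×370 / (12×143)
  = 1 − 2220/1716 = 1 − 1.2937 ≈ -0.294

-0.294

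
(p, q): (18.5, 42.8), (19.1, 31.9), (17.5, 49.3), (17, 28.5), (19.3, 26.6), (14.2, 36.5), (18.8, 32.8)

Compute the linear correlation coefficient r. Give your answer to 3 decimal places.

-0.205

n = 7, Σp = 124.4, Σq = 248.4, Σp² = 2229.88, Σq² = 9207.84, Σpq = 4396.66
nΣpq − ΣpΣq = 30776.62 − 30900.96 = -124.34
nΣp² − (Σp)² = 15609.16 − 15475.36 = 133.8; nΣq² − (Σq)² = 64454.88 − 61702.56 = 2752.32
r = -124.34 / √(133.8 × 2752.32) = -124.34 / 606.8446 ≈ -0.205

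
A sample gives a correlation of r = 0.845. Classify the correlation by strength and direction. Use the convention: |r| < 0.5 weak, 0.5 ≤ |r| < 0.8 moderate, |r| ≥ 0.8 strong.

strong positive

r = 0.845 > 0 so the relationship is positive.
|r| = 0.845, which falls in the strong range.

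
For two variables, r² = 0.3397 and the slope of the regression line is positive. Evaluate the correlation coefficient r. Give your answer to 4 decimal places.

|r| = √0.3397 = 0.5828
The association is positive, so r = 0.5828.

0.5828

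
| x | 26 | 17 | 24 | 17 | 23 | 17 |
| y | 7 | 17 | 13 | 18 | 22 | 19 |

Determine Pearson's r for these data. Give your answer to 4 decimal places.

n = 6, Σx = 124, Σy = 96, Σx² = 2648, Σy² = 1676, Σxy = 1918
nΣxy − ΣxΣy = 11508 − 11904 = -396
nΣx² − (Σx)² = 15888 − 15376 = 512; nΣy² − (Σy)² = 10056 − 9216 = 840
r = -396 / √(512 × 840) = -396 / 655.8048 ≈ -0.6038

-0.6038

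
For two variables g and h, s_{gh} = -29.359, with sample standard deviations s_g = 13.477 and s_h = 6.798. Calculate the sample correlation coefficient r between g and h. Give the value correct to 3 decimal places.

-0.320

r = Cov(g,h) / (s_g · s_h) = -29.359 / (13.477 × 6.798)
  = -29.359 / 91.6166 ≈ -0.320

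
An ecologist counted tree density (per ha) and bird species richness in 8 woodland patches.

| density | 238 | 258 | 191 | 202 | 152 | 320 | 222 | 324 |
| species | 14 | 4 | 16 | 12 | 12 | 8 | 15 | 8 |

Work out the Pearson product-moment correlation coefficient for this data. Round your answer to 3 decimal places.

n = 8, Σx = 1907, Σy = 89, Σx² = 480257, Σy² = 1109, Σxy = 20150
nΣxy − ΣxΣy = 161200 − 169723 = -8523
nΣx² − (Σx)² = 3842056 − 3636649 = 205407; nΣy² − (Σy)² = 8872 − 7921 = 951
r = -8523 / √(205407 × 951) = -8523 / 13976.4823 ≈ -0.610

-0.610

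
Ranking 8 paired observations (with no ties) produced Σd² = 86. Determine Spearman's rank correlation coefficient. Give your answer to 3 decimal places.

ρ = 1 − 6Σd² / [n(n²−1)] = 1 − 6×86 / (8×63)
  = 1 − 516/504 = 1 − 1.0238 ≈ -0.024

-0.024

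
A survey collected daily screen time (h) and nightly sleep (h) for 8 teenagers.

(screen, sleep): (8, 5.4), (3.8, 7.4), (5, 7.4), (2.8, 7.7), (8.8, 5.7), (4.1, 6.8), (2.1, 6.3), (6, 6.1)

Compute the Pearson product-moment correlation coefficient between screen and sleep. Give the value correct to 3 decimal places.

n = 8, Σx = 40.6, Σy = 52.8, Σx² = 245.94, Σy² = 353.6, Σxy = 257.75
nΣxy − ΣxΣy = 2062 − 2143.68 = -81.68
nΣx² − (Σx)² = 1967.52 − 1648.36 = 319.16; nΣy² − (Σy)² = 2828.8 − 2787.84 = 40.96
r = -81.68 / √(319.16 × 40.96) = -81.68 / 114.3363 ≈ -0.714

-0.714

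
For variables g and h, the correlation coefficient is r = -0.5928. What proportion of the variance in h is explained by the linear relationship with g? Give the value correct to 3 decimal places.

r² = (-0.5928)² = 0.351

0.351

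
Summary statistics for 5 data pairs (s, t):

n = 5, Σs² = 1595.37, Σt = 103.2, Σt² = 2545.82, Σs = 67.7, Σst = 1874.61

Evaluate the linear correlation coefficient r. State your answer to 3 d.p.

0.898

r = (nΣst − ΣsΣt) / √[(nΣs² − (Σs)²)(nΣt² − (Σt)²)]
Numerator: 5×1874.61 − 67.7×103.2 = 2386.41
Denominator: √[(7976.85 − 4583.29)(12729.1 − 10650.24)] = √[3393.56 × 2078.86] = 2656.0753
r = 2386.41 / 2656.0753 ≈ 0.898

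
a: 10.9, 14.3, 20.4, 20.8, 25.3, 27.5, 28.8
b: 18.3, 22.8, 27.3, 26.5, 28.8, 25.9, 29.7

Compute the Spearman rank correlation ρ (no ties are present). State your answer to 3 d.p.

Rank a: 1, 2, 3, 4, 5, 6, 7
Rank b: 1, 2, 5, 4, 6, 3, 7
d = rank(a) − rank(b): 0, 0, -2, 0, -1, 3, 0; Σd² = 14
ρ = 1 − 6Σd² / [n(n²−1)] = 1 − 6×14 / (7×48) = 1 − 84/336 ≈ 0.750

0.750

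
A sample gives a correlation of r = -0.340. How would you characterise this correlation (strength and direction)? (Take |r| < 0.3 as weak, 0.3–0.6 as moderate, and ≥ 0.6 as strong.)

moderate negative

r = -0.340 < 0 so the relationship is negative.
|r| = 0.340, which falls in the moderate range.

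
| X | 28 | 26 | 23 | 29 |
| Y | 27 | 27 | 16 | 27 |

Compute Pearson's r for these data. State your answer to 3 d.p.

n = 4, ΣX = 106, ΣY = 97, ΣX² = 2830, ΣY² = 2443, ΣXY = 2609
nΣXY − ΣXΣY = 10436 − 10282 = 154
nΣX² − (ΣX)² = 11320 − 11236 = 84; nΣY² − (ΣY)² = 9772 − 9409 = 363
r = 154 / √(84 × 363) = 154 / 174.6196 ≈ 0.882

0.882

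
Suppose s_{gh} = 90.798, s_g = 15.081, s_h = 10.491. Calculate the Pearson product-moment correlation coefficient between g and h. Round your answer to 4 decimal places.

r = Cov(g,h) / (s_g · s_h) = 90.798 / (15.081 × 10.491)
  = 90.798 / 158.2148 ≈ 0.5739

0.5739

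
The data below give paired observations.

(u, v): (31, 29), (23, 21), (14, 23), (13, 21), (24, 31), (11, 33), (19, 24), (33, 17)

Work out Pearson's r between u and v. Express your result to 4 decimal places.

n = 8, Σu = 168, Σv = 199, Σu² = 4002, Σv² = 5167, Σuv = 4101
nΣuv − ΣuΣv = 32808 − 33432 = -624
nΣu² − (Σu)² = 32016 − 28224 = 3792; nΣv² − (Σv)² = 41336 − 39601 = 1735
r = -624 / √(3792 × 1735) = -624 / 2564.9795 ≈ -0.2433

-0.2433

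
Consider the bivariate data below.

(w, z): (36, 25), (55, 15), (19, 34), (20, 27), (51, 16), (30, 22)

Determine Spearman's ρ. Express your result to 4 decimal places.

-0.9429

Rank w: 4, 6, 1, 2, 5, 3
Rank z: 4, 1, 6, 5, 2, 3
d = rank(w) − rank(z): 0, 5, -5, -3, 3, 0; Σd² = 68
ρ = 1 − 6Σd² / [n(n²−1)] = 1 − 6×68 / (6×35) = 1 − 408/210 ≈ -0.9429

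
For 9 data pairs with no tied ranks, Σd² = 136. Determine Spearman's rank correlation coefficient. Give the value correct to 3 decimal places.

-0.133

ρ = 1 − 6Σd² / [n(n²−1)] = 1 − 6×136 / (9×80)
  = 1 − 816/720 = 1 − 1.1333 ≈ -0.133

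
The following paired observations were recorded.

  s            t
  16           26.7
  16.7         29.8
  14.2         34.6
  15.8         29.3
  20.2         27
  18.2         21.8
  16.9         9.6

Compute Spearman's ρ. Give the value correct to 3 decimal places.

Rank s: 3, 4, 1, 2, 7, 6, 5
Rank t: 3, 6, 7, 5, 4, 2, 1
d = rank(s) − rank(t): 0, -2, -6, -3, 3, 4, 4; Σd² = 90
ρ = 1 − 6Σd² / [n(n²−1)] = 1 − 6×90 / (7×48) = 1 − 540/336 ≈ -0.607

-0.607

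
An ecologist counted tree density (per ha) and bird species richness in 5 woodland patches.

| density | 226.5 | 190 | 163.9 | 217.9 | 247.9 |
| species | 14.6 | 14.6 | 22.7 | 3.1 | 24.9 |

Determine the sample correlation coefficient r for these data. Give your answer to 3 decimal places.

-0.061

n = 5, Σx = 1046.2, Σy = 79.9, Σx² = 223200.28, Σy² = 1571.23, Σxy = 16649.63
nΣxy − ΣxΣy = 83248.15 − 83591.38 = -343.23
nΣx² − (Σx)² = 1116001.4 − 1094534.44 = 21466.96; nΣy² − (Σy)² = 7856.15 − 6384.01 = 1472.14
r = -343.23 / √(21466.96 × 1472.14) = -343.23 / 5621.5986 ≈ -0.061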